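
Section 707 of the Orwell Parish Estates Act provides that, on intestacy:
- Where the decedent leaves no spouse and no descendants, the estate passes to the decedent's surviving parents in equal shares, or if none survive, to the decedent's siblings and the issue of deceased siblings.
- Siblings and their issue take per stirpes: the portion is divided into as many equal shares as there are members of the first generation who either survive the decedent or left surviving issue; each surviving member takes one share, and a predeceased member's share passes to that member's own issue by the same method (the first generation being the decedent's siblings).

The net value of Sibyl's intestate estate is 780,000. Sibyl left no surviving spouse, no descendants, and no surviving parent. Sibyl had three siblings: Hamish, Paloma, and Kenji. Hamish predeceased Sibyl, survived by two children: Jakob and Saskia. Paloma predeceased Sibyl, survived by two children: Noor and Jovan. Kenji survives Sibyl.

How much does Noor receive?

Noor receives 130,000.

The entire 780,000 passes to the siblings and their issue.
That amount (780,000) is divided into 3 shares of 260,000: Kenji takes 260,000; Hamish's 260,000 share passes to Hamish's issue; Paloma's 260,000 share passes to Paloma's issue.
Hamish's share (260,000) is divided into 2 shares of 130,000: Jakob and Saskia each take 130,000.
Paloma's share (260,000) is divided into 2 shares of 130,000: Noor and Jovan each take 130,000.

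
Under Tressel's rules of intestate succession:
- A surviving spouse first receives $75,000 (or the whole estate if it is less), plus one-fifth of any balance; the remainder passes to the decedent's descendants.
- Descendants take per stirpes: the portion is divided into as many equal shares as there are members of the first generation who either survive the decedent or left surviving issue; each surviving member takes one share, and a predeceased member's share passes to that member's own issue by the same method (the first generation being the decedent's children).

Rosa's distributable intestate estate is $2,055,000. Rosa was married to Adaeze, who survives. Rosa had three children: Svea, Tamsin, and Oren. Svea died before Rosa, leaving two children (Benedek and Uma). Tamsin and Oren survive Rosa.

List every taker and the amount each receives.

Adaeze first takes $75,000, leaving a balance of $1,980,000. Adaeze then takes one-fifth of the balance ($396,000), for a total of $471,000. The remaining $1,584,000 passes to the descendants.
The descendants' portion ($1,584,000) is divided into 3 shares of $528,000: Tamsin and Oren each take $528,000; Svea's $528,000 share passes to Svea's issue.
Svea's share ($528,000) is divided into 2 shares of $264,000: Benedek and Uma each take $264,000.

Adaeze: $471,000; Benedek: $264,000; Uma: $264,000; Tamsin: $528,000; Oren: $528,000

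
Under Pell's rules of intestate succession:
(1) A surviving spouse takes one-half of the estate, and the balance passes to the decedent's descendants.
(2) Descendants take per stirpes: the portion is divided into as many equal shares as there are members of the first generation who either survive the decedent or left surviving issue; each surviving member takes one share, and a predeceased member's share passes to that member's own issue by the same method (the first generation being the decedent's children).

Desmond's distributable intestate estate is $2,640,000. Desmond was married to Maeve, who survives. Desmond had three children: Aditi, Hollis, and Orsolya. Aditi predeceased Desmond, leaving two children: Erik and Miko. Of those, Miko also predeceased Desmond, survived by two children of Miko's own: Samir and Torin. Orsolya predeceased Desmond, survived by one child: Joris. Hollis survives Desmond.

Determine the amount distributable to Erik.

Maeve takes one-half of $2,640,000 = $1,320,000. The remaining $1,320,000 passes to the descendants.
The descendants' portion ($1,320,000) is divided into 3 shares of $440,000: Hollis takes $440,000; Aditi's $440,000 share passes to Aditi's issue; Orsolya's $440,000 share passes to Orsolya's issue.
Aditi's share ($440,000) is divided into 2 shares of $220,000: Erik takes $220,000; Miko's $220,000 share passes to Miko's issue.
Miko's share ($220,000) is divided into 2 shares of $110,000: Samir and Torin each take $110,000.
Orsolya's share ($440,000) passes entirely to Joris.

Erik receives $220,000.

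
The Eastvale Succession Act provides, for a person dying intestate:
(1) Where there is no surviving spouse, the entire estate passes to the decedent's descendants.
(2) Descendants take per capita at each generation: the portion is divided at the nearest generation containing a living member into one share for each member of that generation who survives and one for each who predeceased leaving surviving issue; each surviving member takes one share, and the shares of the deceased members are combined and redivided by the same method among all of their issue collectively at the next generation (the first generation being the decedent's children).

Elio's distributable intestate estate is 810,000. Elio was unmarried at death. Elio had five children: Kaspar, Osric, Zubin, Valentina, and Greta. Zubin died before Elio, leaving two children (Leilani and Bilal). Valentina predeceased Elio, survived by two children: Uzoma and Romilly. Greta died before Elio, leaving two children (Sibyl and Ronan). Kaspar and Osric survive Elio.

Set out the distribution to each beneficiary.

Kaspar: 162,000; Osric: 162,000; Leilani: 81,000; Bilal: 81,000; Uzoma: 81,000; Romilly: 81,000; Sibyl: 81,000; Ronan: 81,000

The entire 810,000 passes to the descendants.
That amount (810,000) is divided at the children's generation into 5 shares of 162,000. Kaspar and Osric each take 162,000. The 3 shares of the deceased (Zubin, Valentina, and Greta) are combined into a pool of 486,000.
That pool (486,000) is divided at the grandchildren's generation equally among Leilani, Bilal, Uzoma, Romilly, Sibyl, and Ronan: 81,000 each.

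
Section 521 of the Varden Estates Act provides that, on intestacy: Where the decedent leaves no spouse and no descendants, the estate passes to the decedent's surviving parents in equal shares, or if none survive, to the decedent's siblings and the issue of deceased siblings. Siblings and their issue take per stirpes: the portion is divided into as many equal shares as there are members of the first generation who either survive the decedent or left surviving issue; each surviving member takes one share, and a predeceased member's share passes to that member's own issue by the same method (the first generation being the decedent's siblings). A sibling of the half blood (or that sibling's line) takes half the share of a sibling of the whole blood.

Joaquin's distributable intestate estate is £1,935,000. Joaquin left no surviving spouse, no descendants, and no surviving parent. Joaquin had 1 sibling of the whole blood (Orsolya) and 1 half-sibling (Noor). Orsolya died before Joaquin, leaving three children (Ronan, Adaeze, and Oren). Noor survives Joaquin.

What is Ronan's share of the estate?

Ronan receives £430,000.

The entire £1,935,000 passes to the siblings and their issue.
Counting each half-blood sibling's line as half a unit, there are 3/2 units in £1,935,000, so one unit is £1,290,000. Whole-blood lines (Orsolya) take £1,290,000 each; half-blood lines (Noor) take £645,000 each.
Orsolya's share (£1,290,000) is divided into 3 shares of £430,000: Ronan, Adaeze, and Oren each take £430,000.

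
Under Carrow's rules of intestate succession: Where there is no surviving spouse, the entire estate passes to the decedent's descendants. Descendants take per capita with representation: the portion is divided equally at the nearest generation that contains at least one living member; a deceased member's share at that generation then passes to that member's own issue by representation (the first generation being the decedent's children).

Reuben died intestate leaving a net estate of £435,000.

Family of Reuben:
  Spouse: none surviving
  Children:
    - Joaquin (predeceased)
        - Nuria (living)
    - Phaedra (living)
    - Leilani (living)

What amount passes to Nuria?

The entire £435,000 passes to the descendants.
That amount (£435,000) is divided into 3 shares of £145,000: Phaedra and Leilani each take £145,000; Joaquin's £145,000 share passes to Joaquin's issue.
Joaquin's share (£145,000) passes entirely to Nuria.

Nuria receives £145,000.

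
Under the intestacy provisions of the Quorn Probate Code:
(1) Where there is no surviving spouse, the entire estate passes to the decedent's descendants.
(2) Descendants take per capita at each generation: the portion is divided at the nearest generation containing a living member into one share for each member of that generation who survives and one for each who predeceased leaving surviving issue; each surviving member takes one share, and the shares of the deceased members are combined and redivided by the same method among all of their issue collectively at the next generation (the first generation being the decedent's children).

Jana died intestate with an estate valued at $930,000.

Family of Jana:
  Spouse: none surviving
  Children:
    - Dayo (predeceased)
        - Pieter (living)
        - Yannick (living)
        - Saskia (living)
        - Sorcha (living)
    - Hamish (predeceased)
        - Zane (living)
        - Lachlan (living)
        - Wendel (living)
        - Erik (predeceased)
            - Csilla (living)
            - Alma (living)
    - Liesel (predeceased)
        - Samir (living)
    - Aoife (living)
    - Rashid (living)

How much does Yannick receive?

The entire $930,000 passes to the descendants.
That amount ($930,000) is divided at the children's generation into 5 shares of $186,000. Aoife and Rashid each take $186,000. The 3 shares of the deceased (Dayo, Hamish, and Liesel) are combined into a pool of $558,000.
That pool ($558,000) is divided at the grandchildren's generation into 9 shares of $62,000. Pieter, Yannick, Saskia, Sorcha, Zane, Lachlan, Wendel, and Samir each take $62,000. The remaining share for the deceased Erik ($62,000) is carried to the next generation.
That pool ($62,000) is divided at the great-grandchildren's generation equally among Csilla and Alma: $31,000 each.

Yannick receives $62,000.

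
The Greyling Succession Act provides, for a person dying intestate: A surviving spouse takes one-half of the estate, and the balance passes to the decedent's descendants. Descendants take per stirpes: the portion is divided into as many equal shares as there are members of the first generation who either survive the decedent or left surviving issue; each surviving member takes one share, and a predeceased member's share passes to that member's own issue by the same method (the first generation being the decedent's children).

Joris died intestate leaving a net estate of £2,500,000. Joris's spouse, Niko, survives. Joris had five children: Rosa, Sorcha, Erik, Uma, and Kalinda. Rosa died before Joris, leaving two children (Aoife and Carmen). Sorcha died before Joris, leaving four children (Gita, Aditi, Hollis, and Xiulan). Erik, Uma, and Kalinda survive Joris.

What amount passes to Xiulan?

Niko takes one-half of £2,500,000 = £1,250,000. The remaining £1,250,000 passes to the descendants.
The descendants' portion (£1,250,000) is divided into 5 shares of £250,000: Erik, Uma, and Kalinda each take £250,000; Rosa's £250,000 share passes to Rosa's issue; Sorcha's £250,000 share passes to Sorcha's issue.
Rosa's share (£250,000) is divided into 2 shares of £125,000: Aoife and Carmen each take £125,000.
Sorcha's share (£250,000) is divided into 4 shares of £62,500: Gita, Aditi, Hollis, and Xiulan each take £62,500.

Xiulan receives £62,500.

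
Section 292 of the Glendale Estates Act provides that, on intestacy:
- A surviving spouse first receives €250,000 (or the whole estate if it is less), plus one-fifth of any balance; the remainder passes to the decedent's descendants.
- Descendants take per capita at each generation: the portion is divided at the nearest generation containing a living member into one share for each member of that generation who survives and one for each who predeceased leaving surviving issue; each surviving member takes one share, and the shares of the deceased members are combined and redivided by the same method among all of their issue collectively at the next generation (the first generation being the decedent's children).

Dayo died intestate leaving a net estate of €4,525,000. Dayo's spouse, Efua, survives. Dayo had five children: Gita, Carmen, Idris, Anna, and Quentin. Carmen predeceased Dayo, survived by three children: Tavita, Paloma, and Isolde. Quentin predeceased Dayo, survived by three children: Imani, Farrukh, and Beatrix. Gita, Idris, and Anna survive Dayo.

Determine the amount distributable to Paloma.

Efua first takes €250,000, leaving a balance of €4,275,000. Efua then takes one-fifth of the balance (€855,000), for a total of €1,105,000. The remaining €3,420,000 passes to the descendants.
The descendants' portion (€3,420,000) is divided at the children's generation into 5 shares of €684,000. Gita, Idris, and Anna each take €684,000. The 2 shares of the deceased (Carmen and Quentin) are combined into a pool of €1,368,000.
That pool (€1,368,000) is divided at the grandchildren's generation equally among Tavita, Paloma, Isolde, Imani, Farrukh, and Beatrix: €228,000 each.

Paloma receives €228,000.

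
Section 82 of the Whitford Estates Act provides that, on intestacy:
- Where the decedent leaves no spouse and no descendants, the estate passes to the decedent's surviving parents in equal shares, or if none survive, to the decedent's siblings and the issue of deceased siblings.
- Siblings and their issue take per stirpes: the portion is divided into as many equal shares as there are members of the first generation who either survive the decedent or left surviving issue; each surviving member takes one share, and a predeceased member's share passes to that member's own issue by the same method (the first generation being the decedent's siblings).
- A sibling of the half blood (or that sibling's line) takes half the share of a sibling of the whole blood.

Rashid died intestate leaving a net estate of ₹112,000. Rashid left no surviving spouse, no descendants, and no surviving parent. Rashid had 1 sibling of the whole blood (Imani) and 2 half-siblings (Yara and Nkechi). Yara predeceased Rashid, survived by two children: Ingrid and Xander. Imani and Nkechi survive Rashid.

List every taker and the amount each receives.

Ingrid: ₹14,000; Xander: ₹14,000; Imani: ₹56,000; Nkechi: ₹28,000

The entire ₹112,000 passes to the siblings and their issue.
Counting each half-blood sibling's line as half a unit, there are 2 units in ₹112,000, so one unit is ₹56,000. Whole-blood lines (Imani) take ₹56,000 each; half-blood lines (Yara and Nkechi) take ₹28,000 each.
Yara's share (₹28,000) is divided into 2 shares of ₹14,000: Ingrid and Xander each take ₹14,000.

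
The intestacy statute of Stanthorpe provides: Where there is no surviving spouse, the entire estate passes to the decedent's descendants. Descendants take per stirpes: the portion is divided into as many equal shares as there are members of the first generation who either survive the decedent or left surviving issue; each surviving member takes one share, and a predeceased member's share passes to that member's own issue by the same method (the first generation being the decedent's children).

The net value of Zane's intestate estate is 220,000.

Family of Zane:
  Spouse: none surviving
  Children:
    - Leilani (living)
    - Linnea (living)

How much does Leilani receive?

The entire 220,000 passes to the descendants.
That amount (220,000) is divided into 2 shares of 110,000: Leilani and Linnea each take 110,000.

Leilani receives 110,000.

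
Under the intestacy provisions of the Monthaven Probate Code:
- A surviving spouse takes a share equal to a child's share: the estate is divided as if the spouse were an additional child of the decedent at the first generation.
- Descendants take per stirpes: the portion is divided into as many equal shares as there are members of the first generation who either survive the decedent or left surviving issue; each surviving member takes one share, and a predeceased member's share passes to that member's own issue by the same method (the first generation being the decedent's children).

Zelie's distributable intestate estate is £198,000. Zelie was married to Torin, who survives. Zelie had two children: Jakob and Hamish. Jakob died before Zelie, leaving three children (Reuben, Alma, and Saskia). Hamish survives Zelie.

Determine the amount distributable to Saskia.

The spouse counts as an additional share at the children's level, so there are 3 primary shares of £66,000. Torin takes one such share (£66,000).
The children's combined portion (£132,000) is divided into 2 shares of £66,000: Hamish takes £66,000; Jakob's £66,000 share passes to Jakob's issue.
Jakob's share (£66,000) is divided into 3 shares of £22,000: Reuben, Alma, and Saskia each take £22,000.

Saskia receives £22,000.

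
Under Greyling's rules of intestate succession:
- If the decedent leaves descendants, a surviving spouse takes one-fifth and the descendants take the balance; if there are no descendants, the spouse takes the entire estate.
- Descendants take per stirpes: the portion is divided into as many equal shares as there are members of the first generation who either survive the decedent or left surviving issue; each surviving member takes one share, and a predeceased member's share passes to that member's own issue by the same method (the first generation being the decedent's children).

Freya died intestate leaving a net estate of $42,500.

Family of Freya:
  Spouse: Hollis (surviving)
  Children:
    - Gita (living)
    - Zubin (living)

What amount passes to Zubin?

Zubin receives $17,000.

Hollis takes one-fifth of $42,500 = $8,500. The remaining $34,000 passes to the descendants.
The descendants' portion ($34,000) is divided into 2 shares of $17,000: Gita and Zubin each take $17,000.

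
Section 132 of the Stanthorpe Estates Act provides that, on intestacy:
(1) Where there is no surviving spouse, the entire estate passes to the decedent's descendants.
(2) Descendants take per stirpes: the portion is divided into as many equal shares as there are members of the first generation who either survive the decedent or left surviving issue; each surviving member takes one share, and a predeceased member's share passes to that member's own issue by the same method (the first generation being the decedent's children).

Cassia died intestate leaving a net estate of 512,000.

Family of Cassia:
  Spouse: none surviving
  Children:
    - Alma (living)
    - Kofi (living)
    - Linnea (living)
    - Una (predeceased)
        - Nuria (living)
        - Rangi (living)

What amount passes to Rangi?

Rangi receives 64,000.

The entire 512,000 passes to the descendants.
That amount (512,000) is divided into 4 shares of 128,000: Alma, Kofi, and Linnea each take 128,000; Una's 128,000 share passes to Una's issue.
Una's share (128,000) is divided into 2 shares of 64,000: Nuria and Rangi each take 64,000.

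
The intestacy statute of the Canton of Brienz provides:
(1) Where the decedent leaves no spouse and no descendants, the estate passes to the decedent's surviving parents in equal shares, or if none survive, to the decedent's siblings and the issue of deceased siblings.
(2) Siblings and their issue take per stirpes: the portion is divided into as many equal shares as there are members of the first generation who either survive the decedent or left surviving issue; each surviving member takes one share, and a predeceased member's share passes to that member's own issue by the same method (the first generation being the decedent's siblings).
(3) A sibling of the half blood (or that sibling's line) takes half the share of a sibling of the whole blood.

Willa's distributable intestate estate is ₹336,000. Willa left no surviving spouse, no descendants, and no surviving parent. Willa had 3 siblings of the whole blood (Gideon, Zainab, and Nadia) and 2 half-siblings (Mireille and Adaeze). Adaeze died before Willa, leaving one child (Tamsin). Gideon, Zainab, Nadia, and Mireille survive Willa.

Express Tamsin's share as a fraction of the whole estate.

The entire ₹336,000 passes to the siblings and their issue.
Counting each half-blood sibling's line as half a unit, there are 4 units in ₹336,000, so one unit is ₹84,000. Whole-blood lines (Gideon, Zainab, and Nadia) take ₹84,000 each; half-blood lines (Mireille and Adaeze) take ₹42,000 each.
Adaeze's share (₹42,000) passes entirely to Tamsin.

Tamsin receives 1/8 of the estate.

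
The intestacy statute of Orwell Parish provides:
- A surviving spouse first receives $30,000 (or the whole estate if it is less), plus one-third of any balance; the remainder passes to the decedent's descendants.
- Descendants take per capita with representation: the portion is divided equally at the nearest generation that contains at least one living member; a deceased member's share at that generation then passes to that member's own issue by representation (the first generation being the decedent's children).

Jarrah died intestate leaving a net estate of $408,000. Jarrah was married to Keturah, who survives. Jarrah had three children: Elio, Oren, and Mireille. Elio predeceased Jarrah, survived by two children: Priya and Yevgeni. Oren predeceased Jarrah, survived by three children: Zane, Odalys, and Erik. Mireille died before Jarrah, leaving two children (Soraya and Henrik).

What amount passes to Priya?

Keturah first takes $30,000, leaving a balance of $378,000. Keturah then takes one-third of the balance ($126,000), for a total of $156,000. The remaining $252,000 passes to the descendants.
No child survives, so the initial division is made at the grandchildren's generation.
The descendants' portion ($252,000) is divided into 7 shares of $36,000: Priya, Yevgeni, Zane, Odalys, Erik, Soraya, and Henrik each take $36,000.

Priya receives $36,000.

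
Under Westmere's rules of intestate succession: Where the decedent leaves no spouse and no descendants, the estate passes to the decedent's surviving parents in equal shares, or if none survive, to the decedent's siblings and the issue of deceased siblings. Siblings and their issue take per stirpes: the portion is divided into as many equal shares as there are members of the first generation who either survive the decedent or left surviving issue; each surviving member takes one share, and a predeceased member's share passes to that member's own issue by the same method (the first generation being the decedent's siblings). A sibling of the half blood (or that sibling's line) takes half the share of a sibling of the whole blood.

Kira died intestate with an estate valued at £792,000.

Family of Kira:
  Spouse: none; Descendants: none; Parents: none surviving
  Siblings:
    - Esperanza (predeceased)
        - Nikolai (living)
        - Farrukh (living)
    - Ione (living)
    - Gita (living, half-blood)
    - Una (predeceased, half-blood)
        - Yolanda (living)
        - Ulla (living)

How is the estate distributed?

Nikolai: £132,000; Farrukh: £132,000; Ione: £264,000; Gita: £132,000; Yolanda: £66,000; Ulla: £66,000

The entire £792,000 passes to the siblings and their issue.
Counting each half-blood sibling's line as half a unit, there are 3 units in £792,000, so one unit is £264,000. Whole-blood lines (Esperanza and Ione) take £264,000 each; half-blood lines (Gita and Una) take £132,000 each.
Esperanza's share (£264,000) is divided into 2 shares of £132,000: Nikolai and Farrukh each take £132,000.
Una's share (£132,000) is divided into 2 shares of £66,000: Yolanda and Ulla each take £66,000.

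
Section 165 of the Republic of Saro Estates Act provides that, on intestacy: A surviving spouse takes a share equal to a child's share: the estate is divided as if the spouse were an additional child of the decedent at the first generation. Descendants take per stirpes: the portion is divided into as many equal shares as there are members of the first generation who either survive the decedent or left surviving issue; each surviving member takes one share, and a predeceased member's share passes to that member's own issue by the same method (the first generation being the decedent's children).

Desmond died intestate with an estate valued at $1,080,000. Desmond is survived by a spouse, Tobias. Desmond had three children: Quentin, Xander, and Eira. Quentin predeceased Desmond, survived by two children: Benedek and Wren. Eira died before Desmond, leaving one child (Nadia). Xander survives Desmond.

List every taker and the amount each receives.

The spouse counts as an additional share at the children's level, so there are 4 primary shares of $270,000. Tobias takes one such share ($270,000).
The children's combined portion ($810,000) is divided into 3 shares of $270,000: Xander takes $270,000; Quentin's $270,000 share passes to Quentin's issue; Eira's $270,000 share passes to Eira's issue.
Quentin's share ($270,000) is divided into 2 shares of $135,000: Benedek and Wren each take $135,000.
Eira's share ($270,000) passes entirely to Nadia.

Tobias: $270,000; Benedek: $135,000; Wren: $135,000; Xander: $270,000; Nadia: $270,000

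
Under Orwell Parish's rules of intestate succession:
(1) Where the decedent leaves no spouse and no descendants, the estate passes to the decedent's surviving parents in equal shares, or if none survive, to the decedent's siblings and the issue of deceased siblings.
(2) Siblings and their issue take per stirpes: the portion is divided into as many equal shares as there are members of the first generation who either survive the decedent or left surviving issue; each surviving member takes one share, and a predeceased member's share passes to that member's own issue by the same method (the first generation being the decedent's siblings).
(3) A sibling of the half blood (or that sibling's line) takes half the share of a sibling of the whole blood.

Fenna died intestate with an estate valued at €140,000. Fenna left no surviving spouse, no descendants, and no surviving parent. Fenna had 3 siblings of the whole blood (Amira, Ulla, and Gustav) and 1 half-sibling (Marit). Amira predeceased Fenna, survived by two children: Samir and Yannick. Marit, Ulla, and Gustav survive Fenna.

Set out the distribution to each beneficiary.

The entire €140,000 passes to the siblings and their issue.
Counting each half-blood sibling's line as half a unit, there are 7/2 units in €140,000, so one unit is €40,000. Whole-blood lines (Amira, Ulla, and Gustav) take €40,000 each; half-blood lines (Marit) take €20,000 each.
Amira's share (€40,000) is divided into 2 shares of €20,000: Samir and Yannick each take €20,000.

Marit: €20,000; Samir: €20,000; Yannick: €20,000; Ulla: €40,000; Gustav: €40,000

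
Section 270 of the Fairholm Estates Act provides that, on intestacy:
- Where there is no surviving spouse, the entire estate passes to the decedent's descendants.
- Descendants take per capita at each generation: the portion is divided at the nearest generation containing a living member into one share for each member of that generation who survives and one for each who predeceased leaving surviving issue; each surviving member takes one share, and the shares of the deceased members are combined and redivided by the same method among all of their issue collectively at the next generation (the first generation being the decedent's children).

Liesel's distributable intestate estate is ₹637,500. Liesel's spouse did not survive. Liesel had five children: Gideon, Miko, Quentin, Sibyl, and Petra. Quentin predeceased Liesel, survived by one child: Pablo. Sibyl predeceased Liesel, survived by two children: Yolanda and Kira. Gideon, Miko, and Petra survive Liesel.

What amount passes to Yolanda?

The entire ₹637,500 passes to the descendants.
That amount (₹637,500) is divided at the children's generation into 5 shares of ₹127,500. Gideon, Miko, and Petra each take ₹127,500. The 2 shares of the deceased (Quentin and Sibyl) are combined into a pool of ₹255,000.
That pool (₹255,000) is divided at the grandchildren's generation equally among Pablo, Yolanda, and Kira: ₹85,000 each.

Yolanda receives ₹85,000.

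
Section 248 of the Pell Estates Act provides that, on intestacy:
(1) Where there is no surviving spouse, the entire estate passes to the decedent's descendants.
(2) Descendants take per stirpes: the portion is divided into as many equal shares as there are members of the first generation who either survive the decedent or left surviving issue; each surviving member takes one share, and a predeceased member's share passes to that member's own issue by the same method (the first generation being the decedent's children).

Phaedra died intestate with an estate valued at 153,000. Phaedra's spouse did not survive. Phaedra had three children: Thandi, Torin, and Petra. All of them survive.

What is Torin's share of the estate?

The entire 153,000 passes to the descendants.
That amount (153,000) is divided into 3 shares of 51,000: Thandi, Torin, and Petra each take 51,000.

Torin receives 51,000.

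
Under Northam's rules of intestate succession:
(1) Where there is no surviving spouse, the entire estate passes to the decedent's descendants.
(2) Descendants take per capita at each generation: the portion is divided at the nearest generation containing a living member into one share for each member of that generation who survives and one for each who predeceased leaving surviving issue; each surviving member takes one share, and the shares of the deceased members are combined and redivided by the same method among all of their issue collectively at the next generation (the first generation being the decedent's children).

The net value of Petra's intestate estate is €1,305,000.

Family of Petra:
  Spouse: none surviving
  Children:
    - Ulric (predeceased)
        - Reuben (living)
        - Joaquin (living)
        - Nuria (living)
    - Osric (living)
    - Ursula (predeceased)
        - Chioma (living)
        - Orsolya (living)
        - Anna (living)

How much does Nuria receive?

The entire €1,305,000 passes to the descendants.
That amount (€1,305,000) is divided at the children's generation into 3 shares of €435,000. Osric takes €435,000. The 2 shares of the deceased (Ulric and Ursula) are combined into a pool of €870,000.
That pool (€870,000) is divided at the grandchildren's generation equally among Reuben, Joaquin, Nuria, Chioma, Orsolya, and Anna: €145,000 each.

Nuria receives €145,000.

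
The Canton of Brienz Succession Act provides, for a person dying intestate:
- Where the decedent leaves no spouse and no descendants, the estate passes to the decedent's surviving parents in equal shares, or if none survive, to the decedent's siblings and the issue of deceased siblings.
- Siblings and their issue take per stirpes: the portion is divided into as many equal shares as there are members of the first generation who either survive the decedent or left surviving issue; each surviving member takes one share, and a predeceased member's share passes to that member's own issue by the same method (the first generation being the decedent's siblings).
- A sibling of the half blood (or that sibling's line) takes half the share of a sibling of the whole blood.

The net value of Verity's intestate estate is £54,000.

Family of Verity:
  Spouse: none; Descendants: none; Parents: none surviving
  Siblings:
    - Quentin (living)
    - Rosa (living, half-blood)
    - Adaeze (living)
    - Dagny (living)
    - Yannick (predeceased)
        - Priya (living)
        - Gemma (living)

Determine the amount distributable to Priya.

Priya receives £6,000.

The entire £54,000 passes to the siblings and their issue.
Counting each half-blood sibling's line as half a unit, there are 9/2 units in £54,000, so one unit is £12,000. Whole-blood lines (Quentin, Adaeze, Dagny, and Yannick) take £12,000 each; half-blood lines (Rosa) take £6,000 each.
Yannick's share (£12,000) is divided into 2 shares of £6,000: Priya and Gemma each take £6,000.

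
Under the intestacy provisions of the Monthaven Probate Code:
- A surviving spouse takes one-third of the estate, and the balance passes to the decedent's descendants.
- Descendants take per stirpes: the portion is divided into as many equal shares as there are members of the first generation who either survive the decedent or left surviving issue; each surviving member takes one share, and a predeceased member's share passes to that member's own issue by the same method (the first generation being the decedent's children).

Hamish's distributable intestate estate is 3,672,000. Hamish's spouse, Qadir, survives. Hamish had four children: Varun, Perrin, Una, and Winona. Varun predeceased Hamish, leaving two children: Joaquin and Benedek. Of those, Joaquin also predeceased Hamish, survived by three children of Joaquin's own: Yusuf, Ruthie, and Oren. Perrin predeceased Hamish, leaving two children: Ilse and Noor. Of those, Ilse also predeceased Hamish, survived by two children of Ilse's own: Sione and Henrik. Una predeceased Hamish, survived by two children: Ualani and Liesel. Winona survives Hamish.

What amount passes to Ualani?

Ualani receives 306,000.

Qadir takes one-third of 3,672,000 = 1,224,000. The remaining 2,448,000 passes to the descendants.
The descendants' portion (2,448,000) is divided into 4 shares of 612,000: Winona takes 612,000; Varun's 612,000 share passes to Varun's issue; Perrin's 612,000 share passes to Perrin's issue; Una's 612,000 share passes to Una's issue.
Varun's share (612,000) is divided into 2 shares of 306,000: Benedek takes 306,000; Joaquin's 306,000 share passes to Joaquin's issue.
Joaquin's share (306,000) is divided into 3 shares of 102,000: Yusuf, Ruthie, and Oren each take 102,000.
Perrin's share (612,000) is divided into 2 shares of 306,000: Noor takes 306,000; Ilse's 306,000 share passes to Ilse's issue.
Ilse's share (306,000) is divided into 2 shares of 153,000: Sione and Henrik each take 153,000.
Una's share (612,000) is divided into 2 shares of 306,000: Ualani and Liesel each take 306,000.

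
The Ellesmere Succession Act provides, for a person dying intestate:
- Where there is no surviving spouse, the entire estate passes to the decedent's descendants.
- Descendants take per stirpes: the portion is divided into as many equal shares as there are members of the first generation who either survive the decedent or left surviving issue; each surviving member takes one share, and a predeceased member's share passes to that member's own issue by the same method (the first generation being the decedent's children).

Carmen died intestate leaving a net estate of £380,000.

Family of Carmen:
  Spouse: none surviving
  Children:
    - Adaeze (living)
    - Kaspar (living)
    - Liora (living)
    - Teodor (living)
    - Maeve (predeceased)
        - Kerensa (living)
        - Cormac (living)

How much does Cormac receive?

Cormac receives £38,000.

The entire £380,000 passes to the descendants.
That amount (£380,000) is divided into 5 shares of £76,000: Adaeze, Kaspar, Liora, and Teodor each take £76,000; Maeve's £76,000 share passes to Maeve's issue.
Maeve's share (£76,000) is divided into 2 shares of £38,000: Kerensa and Cormac each take £38,000.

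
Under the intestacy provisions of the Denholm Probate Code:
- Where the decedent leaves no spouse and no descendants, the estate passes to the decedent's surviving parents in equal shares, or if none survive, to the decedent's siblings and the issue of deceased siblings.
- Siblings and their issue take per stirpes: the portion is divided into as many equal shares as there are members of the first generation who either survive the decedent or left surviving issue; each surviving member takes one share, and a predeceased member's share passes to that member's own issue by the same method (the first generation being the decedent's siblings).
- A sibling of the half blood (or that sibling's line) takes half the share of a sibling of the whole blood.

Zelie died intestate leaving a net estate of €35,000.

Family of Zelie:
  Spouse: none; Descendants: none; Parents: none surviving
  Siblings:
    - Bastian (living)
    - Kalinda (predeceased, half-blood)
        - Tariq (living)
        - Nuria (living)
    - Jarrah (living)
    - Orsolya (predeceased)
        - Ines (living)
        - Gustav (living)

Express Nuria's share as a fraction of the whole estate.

Nuria receives 1/14 of the estate.

The entire €35,000 passes to the siblings and their issue.
Counting each half-blood sibling's line as half a unit, there are 7/2 units in €35,000, so one unit is €10,000. Whole-blood lines (Bastian, Jarrah, and Orsolya) take €10,000 each; half-blood lines (Kalinda) take €5,000 each.
Kalinda's share (€5,000) is divided into 2 shares of €2,500: Tariq and Nuria each take €2,500.
Orsolya's share (€10,000) is divided into 2 shares of €5,000: Ines and Gustav each take €5,000.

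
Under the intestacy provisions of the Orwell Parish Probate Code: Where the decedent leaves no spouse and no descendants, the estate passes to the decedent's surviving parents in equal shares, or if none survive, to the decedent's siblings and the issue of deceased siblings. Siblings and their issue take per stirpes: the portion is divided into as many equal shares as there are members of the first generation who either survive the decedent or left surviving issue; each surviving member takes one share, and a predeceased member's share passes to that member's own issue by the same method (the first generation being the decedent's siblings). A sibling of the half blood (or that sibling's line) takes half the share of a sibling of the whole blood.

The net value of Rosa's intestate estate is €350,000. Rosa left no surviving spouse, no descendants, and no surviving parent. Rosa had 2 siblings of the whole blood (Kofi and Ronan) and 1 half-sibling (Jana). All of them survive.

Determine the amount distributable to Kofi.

The entire €350,000 passes to the siblings and their issue.
Counting each half-blood sibling's line as half a unit, there are 5/2 units in €350,000, so one unit is €140,000. Whole-blood lines (Kofi and Ronan) take €140,000 each; half-blood lines (Jana) take €70,000 each.

Kofi receives €140,000.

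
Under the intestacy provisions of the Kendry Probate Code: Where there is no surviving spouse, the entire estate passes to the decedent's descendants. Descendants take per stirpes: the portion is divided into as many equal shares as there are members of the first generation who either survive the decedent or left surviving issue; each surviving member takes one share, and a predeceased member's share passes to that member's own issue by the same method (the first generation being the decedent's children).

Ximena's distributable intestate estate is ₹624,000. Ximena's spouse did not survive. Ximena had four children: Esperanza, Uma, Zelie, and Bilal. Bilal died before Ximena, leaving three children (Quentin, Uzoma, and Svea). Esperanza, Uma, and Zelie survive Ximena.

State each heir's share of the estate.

Esperanza: ₹156,000; Uma: ₹156,000; Zelie: ₹156,000; Quentin: ₹52,000; Uzoma: ₹52,000; Svea: ₹52,000

The entire ₹624,000 passes to the descendants.
That amount (₹624,000) is divided into 4 shares of ₹156,000: Esperanza, Uma, and Zelie each take ₹156,000; Bilal's ₹156,000 share passes to Bilal's issue.
Bilal's share (₹156,000) is divided into 3 shares of ₹52,000: Quentin, Uzoma, and Svea each take ₹52,000.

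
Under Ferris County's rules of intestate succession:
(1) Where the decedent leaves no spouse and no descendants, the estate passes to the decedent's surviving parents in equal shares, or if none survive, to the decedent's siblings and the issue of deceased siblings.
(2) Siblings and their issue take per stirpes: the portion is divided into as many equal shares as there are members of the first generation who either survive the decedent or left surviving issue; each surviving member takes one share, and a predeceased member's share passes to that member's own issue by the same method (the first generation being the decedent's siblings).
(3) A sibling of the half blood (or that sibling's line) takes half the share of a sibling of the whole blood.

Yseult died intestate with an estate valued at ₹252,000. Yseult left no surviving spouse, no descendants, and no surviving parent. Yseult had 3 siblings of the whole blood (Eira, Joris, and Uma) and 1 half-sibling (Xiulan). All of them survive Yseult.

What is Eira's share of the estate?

Eira receives ₹72,000.

The entire ₹252,000 passes to the siblings and their issue.
Counting each half-blood sibling's line as half a unit, there are 7/2 units in ₹252,000, so one unit is ₹72,000. Whole-blood lines (Eira, Joris, and Uma) take ₹72,000 each; half-blood lines (Xiulan) take ₹36,000 each.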